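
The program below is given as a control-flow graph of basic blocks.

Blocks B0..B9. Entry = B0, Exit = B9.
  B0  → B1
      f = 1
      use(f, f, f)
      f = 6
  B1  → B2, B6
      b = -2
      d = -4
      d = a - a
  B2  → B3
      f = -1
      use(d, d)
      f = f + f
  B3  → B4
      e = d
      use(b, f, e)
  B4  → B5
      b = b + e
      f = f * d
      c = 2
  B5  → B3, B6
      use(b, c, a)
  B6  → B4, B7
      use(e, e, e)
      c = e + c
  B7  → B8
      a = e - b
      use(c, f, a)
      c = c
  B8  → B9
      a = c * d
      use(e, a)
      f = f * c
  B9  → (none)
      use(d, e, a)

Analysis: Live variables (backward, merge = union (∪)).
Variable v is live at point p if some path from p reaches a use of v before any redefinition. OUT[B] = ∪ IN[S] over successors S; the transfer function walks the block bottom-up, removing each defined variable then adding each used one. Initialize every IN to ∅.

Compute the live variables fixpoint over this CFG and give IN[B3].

Answer: {a, b, d, f}

Working:
Per-block solution:
  B0:  IN={a, c, e}  OUT={a, c, e, f}
  B1:  IN={a, c, e, f}  OUT={a, b, c, d, e, f}
  B2:  IN={a, b, d}  OUT={a, b, d, f}
  B3:  IN={a, b, d, f}  OUT={a, b, d, e, f}
  B4:  IN={a, b, d, e, f}  OUT={a, b, c, d, e, f}
  B5:  IN={a, b, c, d, e, f}  OUT={a, b, c, d, e, f}
  B6:  IN={a, b, c, d, e, f}  OUT={a, b, c, d, e, f}
  B7:  IN={b, c, d, e, f}  OUT={c, d, e, f}
  B8:  IN={c, d, e, f}  OUT={a, d, e}
  B9:  IN={a, d, e}  OUT={}

Merge at B3: OUT[B3] = IN[B4] = {a, b, d, e, f}
Applying B3's transfer function to that OUT value gives IN[B3] (row B3 above).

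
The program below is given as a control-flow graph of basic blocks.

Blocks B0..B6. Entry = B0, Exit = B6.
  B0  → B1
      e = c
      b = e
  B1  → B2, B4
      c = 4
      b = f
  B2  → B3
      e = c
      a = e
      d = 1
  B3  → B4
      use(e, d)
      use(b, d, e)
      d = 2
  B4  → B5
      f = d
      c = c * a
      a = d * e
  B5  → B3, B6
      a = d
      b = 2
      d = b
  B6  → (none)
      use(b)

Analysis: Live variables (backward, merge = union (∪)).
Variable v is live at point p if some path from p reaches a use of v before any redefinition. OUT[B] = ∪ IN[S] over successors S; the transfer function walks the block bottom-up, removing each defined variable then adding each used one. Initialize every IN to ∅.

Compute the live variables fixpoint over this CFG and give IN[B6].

Converged values:
  B0: | IN={a, c, d, f} | OUT={a, d, e, f}
  B1: | IN={a, d, e, f} | OUT={a, b, c, d, e}
  B2: | IN={b, c} | OUT={a, b, c, d, e}
  B3: | IN={a, b, c, d, e} | OUT={a, c, d, e}
  B4: | IN={a, c, d, e} | OUT={c, d, e}
  B5: | IN={c, d, e} | OUT={a, b, c, d, e}
  B6: | IN={b} | OUT={}

B6 is the boundary node: OUT[B6] = {}
Applying B6's transfer function to that OUT value gives IN[B6] (row B6 above).

Answer: {b}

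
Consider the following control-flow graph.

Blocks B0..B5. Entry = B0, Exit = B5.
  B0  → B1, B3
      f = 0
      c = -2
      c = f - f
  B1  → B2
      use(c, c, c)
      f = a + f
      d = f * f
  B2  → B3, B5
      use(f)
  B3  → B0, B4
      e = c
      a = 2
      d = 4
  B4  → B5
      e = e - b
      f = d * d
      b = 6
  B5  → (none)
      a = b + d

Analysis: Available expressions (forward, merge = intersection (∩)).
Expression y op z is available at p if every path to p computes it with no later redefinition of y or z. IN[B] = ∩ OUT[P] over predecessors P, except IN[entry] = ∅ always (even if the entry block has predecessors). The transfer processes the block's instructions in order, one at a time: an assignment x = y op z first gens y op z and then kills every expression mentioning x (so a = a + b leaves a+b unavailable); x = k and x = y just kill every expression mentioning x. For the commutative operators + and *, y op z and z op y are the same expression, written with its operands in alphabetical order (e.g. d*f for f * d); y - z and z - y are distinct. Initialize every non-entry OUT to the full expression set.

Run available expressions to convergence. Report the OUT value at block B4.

Answer: {d*d}

Trace:
Converged values:
  B0:   IN={}   OUT={f-f}
  B1:   IN={f-f}   OUT={f*f}
  B2:   IN={f*f}   OUT={f*f}
  B3:   IN={}   OUT={}
  B4:   IN={}   OUT={d*d}
  B5:   IN={}   OUT={b+d}

Merge at B4: IN[B4] = OUT[B3] = {}
Applying B4's transfer function to that IN value gives OUT[B4] (row B4 above).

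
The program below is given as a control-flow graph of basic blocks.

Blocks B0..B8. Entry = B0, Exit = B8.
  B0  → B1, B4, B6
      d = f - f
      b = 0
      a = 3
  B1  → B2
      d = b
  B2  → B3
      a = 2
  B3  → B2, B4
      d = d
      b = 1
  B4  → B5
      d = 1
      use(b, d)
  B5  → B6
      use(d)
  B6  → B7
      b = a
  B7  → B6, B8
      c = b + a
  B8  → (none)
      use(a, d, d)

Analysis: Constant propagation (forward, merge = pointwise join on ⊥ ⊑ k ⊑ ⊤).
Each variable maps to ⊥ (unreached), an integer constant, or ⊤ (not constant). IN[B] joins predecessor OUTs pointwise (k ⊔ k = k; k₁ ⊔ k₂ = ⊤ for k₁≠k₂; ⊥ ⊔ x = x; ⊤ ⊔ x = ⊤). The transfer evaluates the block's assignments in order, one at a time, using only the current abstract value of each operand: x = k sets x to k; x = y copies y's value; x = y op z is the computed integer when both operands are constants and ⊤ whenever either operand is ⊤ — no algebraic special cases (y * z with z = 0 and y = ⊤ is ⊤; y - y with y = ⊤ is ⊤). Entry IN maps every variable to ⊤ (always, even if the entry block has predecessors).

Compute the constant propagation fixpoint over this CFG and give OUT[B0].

Fixpoint table:
  B0: | IN=(all ⊤) | OUT={a:3, b:0; rest ⊤}
  B1: | IN={a:3, b:0; rest ⊤} | OUT={a:3, b:0, d:0; rest ⊤}
  B2: | IN={d:0; rest ⊤} | OUT={a:2, d:0; rest ⊤}
  B3: | IN={a:2, d:0; rest ⊤} | OUT={a:2, b:1, d:0; rest ⊤}
  B4: | IN=(all ⊤) | OUT={d:1; rest ⊤}
  B5: | IN={d:1; rest ⊤} | OUT={d:1; rest ⊤}
  B6: | IN=(all ⊤) | OUT=(all ⊤)
  B7: | IN=(all ⊤) | OUT=(all ⊤)
  B8: | IN=(all ⊤) | OUT=(all ⊤)

B0 is the boundary node: IN[B0] = {a: ⊤, b: ⊤, c: ⊤, d: ⊤, e: ⊤, f: ⊤}
Applying B0's transfer function to that IN value gives OUT[B0] (row B0 above).

Answer: {a: 3, b: 0, c: ⊤, d: ⊤, e: ⊤, f: ⊤}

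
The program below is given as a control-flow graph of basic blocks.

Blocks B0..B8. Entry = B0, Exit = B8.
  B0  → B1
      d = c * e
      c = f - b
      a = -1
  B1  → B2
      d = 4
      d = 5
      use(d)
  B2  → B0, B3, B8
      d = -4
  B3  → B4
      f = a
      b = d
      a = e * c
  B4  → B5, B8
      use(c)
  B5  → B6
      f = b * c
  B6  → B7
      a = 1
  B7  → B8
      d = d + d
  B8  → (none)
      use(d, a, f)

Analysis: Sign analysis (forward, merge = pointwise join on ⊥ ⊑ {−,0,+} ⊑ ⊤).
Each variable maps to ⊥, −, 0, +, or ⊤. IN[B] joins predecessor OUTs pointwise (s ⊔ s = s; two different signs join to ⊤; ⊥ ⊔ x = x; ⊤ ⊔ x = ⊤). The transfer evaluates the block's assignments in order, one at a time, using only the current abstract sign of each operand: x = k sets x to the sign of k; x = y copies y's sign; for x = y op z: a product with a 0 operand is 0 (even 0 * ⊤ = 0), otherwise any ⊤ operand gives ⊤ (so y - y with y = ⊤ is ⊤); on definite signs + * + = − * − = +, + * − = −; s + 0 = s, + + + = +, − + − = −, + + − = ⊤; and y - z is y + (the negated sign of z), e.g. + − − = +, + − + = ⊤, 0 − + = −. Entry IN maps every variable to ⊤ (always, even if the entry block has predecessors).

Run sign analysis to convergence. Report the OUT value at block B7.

Answer: {a: +, b: -, c: ⊤, d: -, e: ⊤, f: ⊤}

Derivation:
Fixpoint table:
  B0:   IN=(all ⊤)   OUT={a:-; rest ⊤}
  B1:   IN={a:-; rest ⊤}   OUT={a:-, d:+; rest ⊤}
  B2:   IN={a:-, d:+; rest ⊤}   OUT={a:-, d:-; rest ⊤}
  B3:   IN={a:-, d:-; rest ⊤}   OUT={b:-, d:-, f:-; rest ⊤}
  B4:   IN={b:-, d:-, f:-; rest ⊤}   OUT={b:-, d:-, f:-; rest ⊤}
  B5:   IN={b:-, d:-, f:-; rest ⊤}   OUT={b:-, d:-; rest ⊤}
  B6:   IN={b:-, d:-; rest ⊤}   OUT={a:+, b:-, d:-; rest ⊤}
  B7:   IN={a:+, b:-, d:-; rest ⊤}   OUT={a:+, b:-, d:-; rest ⊤}
  B8:   IN={d:-; rest ⊤}   OUT={d:-; rest ⊤}

Merge at B7: IN[B7] = OUT[B6] = {a: +, b: -, c: ⊤, d: -, e: ⊤, f: ⊤}
Applying B7's transfer function to that IN value gives OUT[B7] (row B7 above).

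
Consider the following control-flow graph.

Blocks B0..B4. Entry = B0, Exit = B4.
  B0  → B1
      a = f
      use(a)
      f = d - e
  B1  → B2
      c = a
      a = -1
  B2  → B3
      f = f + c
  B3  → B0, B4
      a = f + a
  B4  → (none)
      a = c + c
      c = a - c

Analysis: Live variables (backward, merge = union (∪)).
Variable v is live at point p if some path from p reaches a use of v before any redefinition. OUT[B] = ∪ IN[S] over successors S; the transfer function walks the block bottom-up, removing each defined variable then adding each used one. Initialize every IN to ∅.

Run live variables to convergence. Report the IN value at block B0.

Answer: {d, e, f}

Derivation:
Per-block solution:
  B0:   IN={d, e, f}   OUT={a, d, e, f}
  B1:   IN={a, d, e, f}   OUT={a, c, d, e, f}
  B2:   IN={a, c, d, e, f}   OUT={a, c, d, e, f}
  B3:   IN={a, c, d, e, f}   OUT={c, d, e, f}
  B4:   IN={c}   OUT={}

Merge at B0: OUT[B0] = IN[B1] = {a, d, e, f}
Applying B0's transfer function to that OUT value gives IN[B0] (row B0 above).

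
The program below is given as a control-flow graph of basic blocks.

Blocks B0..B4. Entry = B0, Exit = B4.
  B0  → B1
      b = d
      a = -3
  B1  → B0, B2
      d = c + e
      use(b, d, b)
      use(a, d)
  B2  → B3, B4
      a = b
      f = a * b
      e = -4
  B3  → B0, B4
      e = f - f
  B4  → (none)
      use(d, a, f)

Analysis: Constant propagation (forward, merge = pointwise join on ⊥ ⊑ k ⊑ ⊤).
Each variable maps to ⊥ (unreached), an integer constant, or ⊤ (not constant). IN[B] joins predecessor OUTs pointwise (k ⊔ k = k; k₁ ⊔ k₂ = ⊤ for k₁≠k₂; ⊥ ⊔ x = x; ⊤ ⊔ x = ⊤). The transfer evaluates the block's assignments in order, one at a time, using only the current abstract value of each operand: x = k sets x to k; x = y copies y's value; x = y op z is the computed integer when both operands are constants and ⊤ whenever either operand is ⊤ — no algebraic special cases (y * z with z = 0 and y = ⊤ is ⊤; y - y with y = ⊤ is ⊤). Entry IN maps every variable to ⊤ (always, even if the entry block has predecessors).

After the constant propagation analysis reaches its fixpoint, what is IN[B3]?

Answer: {a: ⊤, b: ⊤, c: ⊤, d: ⊤, e: -4, f: ⊤}

Derivation:
Converged values:
  B0:  IN=(all ⊤)  OUT={a:-3; rest ⊤}
  B1:  IN={a:-3; rest ⊤}  OUT={a:-3; rest ⊤}
  B2:  IN={a:-3; rest ⊤}  OUT={e:-4; rest ⊤}
  B3:  IN={e:-4; rest ⊤}  OUT=(all ⊤)
  B4:  IN=(all ⊤)  OUT=(all ⊤)

Merge at B3: IN[B3] = OUT[B2] = {a: ⊤, b: ⊤, c: ⊤, d: ⊤, e: -4, f: ⊤}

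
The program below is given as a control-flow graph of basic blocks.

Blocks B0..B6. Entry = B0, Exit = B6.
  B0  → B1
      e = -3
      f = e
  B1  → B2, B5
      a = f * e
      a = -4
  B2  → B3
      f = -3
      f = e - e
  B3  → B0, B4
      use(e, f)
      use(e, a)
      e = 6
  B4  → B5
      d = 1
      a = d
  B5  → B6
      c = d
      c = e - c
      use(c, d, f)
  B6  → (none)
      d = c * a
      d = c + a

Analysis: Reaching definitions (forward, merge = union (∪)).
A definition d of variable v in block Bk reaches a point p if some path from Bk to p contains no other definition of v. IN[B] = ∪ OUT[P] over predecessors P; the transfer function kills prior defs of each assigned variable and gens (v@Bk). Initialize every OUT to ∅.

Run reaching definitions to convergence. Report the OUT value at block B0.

Converged values:
  B0:  IN={a@B1, e@B3, f@B2}  OUT={a@B1, e@B0, f@B0}
  B1:  IN={a@B1, e@B0, f@B0}  OUT={a@B1, e@B0, f@B0}
  B2:  IN={a@B1, e@B0, f@B0}  OUT={a@B1, e@B0, f@B2}
  B3:  IN={a@B1, e@B0, f@B2}  OUT={a@B1, e@B3, f@B2}
  B4:  IN={a@B1, e@B3, f@B2}  OUT={a@B4, d@B4, e@B3, f@B2}
  B5:  IN={a@B1, a@B4, d@B4, e@B0, e@B3, f@B0, f@B2}  OUT={a@B1, a@B4, c@B5, d@B4, e@B0, e@B3, f@B0, f@B2}
  B6:  IN={a@B1, a@B4, c@B5, d@B4, e@B0, e@B3, f@B0, f@B2}  OUT={a@B1, a@B4, c@B5, d@B6, e@B0, e@B3, f@B0, f@B2}

Merge at B0 (entry node, so the boundary value {} is joined with the incoming edge(s)): IN[B0] = {} ⊔ OUT[B3] = {a@B1, e@B3, f@B2}
Applying B0's transfer function to that IN value gives OUT[B0] (row B0 above).

Answer: {a@B1, e@B0, f@B0}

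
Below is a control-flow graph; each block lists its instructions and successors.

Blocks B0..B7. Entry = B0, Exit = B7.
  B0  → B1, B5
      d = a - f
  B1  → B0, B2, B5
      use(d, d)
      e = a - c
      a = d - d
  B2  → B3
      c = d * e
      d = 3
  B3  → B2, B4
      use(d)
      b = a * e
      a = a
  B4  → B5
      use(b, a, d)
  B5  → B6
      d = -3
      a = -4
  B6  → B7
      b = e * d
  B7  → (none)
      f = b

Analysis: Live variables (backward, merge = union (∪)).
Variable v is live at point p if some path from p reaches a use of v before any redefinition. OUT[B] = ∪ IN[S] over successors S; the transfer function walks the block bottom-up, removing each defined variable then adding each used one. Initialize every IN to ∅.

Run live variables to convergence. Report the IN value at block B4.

Answer: {a, b, d, e}

Working:
Per-block solution:
  B0:  IN={a, c, e, f}  OUT={a, c, d, e, f}
  B1:  IN={a, c, d, f}  OUT={a, c, d, e, f}
  B2:  IN={a, d, e}  OUT={a, d, e}
  B3:  IN={a, d, e}  OUT={a, b, d, e}
  B4:  IN={a, b, d, e}  OUT={e}
  B5:  IN={e}  OUT={d, e}
  B6:  IN={d, e}  OUT={b}
  B7:  IN={b}  OUT={}

Merge at B4: OUT[B4] = IN[B5] = {e}
Applying B4's transfer function to that OUT value gives IN[B4] (row B4 above).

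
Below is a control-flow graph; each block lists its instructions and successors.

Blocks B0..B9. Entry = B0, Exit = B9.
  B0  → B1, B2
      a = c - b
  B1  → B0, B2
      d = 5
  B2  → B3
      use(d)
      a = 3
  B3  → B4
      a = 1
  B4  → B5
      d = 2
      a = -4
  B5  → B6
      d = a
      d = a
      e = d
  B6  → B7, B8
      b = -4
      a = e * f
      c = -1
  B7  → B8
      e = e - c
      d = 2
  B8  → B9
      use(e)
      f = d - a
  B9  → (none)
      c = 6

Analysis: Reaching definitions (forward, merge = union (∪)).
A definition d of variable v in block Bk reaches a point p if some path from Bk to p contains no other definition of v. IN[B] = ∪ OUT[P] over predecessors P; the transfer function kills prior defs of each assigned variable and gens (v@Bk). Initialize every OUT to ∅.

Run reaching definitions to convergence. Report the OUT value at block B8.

Answer: {a@B6, b@B6, c@B6, d@B5, d@B7, e@B5, e@B7, f@B8}

Trace:
Fixpoint table:
  B0:   IN={a@B0, d@B1}   OUT={a@B0, d@B1}
  B1:   IN={a@B0, d@B1}   OUT={a@B0, d@B1}
  B2:   IN={a@B0, d@B1}   OUT={a@B2, d@B1}
  B3:   IN={a@B2, d@B1}   OUT={a@B3, d@B1}
  B4:   IN={a@B3, d@B1}   OUT={a@B4, d@B4}
  B5:   IN={a@B4, d@B4}   OUT={a@B4, d@B5, e@B5}
  B6:   IN={a@B4, d@B5, e@B5}   OUT={a@B6, b@B6, c@B6, d@B5, e@B5}
  B7:   IN={a@B6, b@B6, c@B6, d@B5, e@B5}   OUT={a@B6, b@B6, c@B6, d@B7, e@B7}
  B8:   IN={a@B6, b@B6, c@B6, d@B5, d@B7, e@B5, e@B7}   OUT={a@B6, b@B6, c@B6, d@B5, d@B7, e@B5, e@B7, f@B8}
  B9:   IN={a@B6, b@B6, c@B6, d@B5, d@B7, e@B5, e@B7, f@B8}   OUT={a@B6, b@B6, c@B9, d@B5, d@B7, e@B5, e@B7, f@B8}

Merge at B8: IN[B8] = OUT[B6] ⊔ OUT[B7] = {a@B6, b@B6, c@B6, d@B5, d@B7, e@B5, e@B7}
Applying B8's transfer function to that IN value gives OUT[B8] (row B8 above).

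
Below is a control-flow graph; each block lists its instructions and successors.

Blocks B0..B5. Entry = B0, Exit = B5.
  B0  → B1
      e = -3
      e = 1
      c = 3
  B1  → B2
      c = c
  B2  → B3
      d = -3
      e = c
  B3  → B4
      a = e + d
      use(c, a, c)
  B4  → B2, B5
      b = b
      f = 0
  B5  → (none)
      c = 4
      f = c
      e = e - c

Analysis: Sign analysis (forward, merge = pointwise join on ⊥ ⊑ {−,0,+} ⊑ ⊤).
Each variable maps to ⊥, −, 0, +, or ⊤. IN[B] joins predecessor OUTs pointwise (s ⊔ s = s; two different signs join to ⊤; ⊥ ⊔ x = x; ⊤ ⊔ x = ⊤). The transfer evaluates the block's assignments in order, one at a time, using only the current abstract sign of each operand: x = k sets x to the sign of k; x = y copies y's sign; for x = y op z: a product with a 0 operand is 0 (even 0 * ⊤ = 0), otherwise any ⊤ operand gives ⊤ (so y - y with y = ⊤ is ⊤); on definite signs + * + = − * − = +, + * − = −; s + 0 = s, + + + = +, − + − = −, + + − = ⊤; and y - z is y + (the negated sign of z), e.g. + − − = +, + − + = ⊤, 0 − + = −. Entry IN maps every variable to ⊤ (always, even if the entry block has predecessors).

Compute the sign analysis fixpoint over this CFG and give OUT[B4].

Answer: {a: ⊤, b: ⊤, c: +, d: -, e: +, f: 0}

Working:
Per-block solution:
  B0:   IN=(all ⊤)   OUT={c:+, e:+; rest ⊤}
  B1:   IN={c:+, e:+; rest ⊤}   OUT={c:+, e:+; rest ⊤}
  B2:   IN={c:+, e:+; rest ⊤}   OUT={c:+, d:-, e:+; rest ⊤}
  B3:   IN={c:+, d:-, e:+; rest ⊤}   OUT={c:+, d:-, e:+; rest ⊤}
  B4:   IN={c:+, d:-, e:+; rest ⊤}   OUT={c:+, d:-, e:+, f:0; rest ⊤}
  B5:   IN={c:+, d:-, e:+, f:0; rest ⊤}   OUT={c:+, d:-, f:+; rest ⊤}

Merge at B4: IN[B4] = OUT[B3] = {a: ⊤, b: ⊤, c: +, d: -, e: +, f: ⊤}
Applying B4's transfer function to that IN value gives OUT[B4] (row B4 above).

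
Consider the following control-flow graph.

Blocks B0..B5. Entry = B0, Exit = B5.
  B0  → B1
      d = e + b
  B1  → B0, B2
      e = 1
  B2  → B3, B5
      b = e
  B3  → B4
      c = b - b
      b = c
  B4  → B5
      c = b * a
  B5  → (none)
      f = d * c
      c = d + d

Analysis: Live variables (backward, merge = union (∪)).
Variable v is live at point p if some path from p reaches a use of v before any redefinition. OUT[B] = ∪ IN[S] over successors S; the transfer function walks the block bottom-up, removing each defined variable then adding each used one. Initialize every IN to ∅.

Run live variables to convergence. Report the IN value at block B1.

Answer: {a, b, c, d}

Trace:
Per-block solution:
  B0: | IN={a, b, c, e} | OUT={a, b, c, d}
  B1: | IN={a, b, c, d} | OUT={a, b, c, d, e}
  B2: | IN={a, c, d, e} | OUT={a, b, c, d}
  B3: | IN={a, b, d} | OUT={a, b, d}
  B4: | IN={a, b, d} | OUT={c, d}
  B5: | IN={c, d} | OUT={}

Merge at B1: OUT[B1] = IN[B0] ⊔ IN[B2] = {a, b, c, d, e}
Applying B1's transfer function to that OUT value gives IN[B1] (row B1 above).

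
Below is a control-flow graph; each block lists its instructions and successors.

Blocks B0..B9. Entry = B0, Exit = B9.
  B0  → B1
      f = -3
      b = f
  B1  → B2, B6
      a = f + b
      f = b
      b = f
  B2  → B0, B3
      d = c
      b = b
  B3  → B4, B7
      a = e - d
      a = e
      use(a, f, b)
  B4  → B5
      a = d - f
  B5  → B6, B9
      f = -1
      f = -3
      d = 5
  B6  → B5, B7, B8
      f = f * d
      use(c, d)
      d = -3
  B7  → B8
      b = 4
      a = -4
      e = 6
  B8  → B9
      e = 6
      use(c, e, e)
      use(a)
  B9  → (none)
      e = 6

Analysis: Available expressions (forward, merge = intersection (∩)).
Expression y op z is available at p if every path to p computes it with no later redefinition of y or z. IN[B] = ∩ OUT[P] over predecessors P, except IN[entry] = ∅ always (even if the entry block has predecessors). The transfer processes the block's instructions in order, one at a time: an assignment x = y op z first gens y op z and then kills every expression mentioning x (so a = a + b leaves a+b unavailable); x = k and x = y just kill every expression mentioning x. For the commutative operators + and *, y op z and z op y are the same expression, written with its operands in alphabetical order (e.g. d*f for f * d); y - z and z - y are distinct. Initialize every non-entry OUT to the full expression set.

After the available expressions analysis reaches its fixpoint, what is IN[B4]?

Answer: {e-d}

Derivation:
Converged values:
  B0:  IN={}  OUT={}
  B1:  IN={}  OUT={}
  B2:  IN={}  OUT={}
  B3:  IN={}  OUT={e-d}
  B4:  IN={e-d}  OUT={d-f, e-d}
  B5:  IN={}  OUT={}
  B6:  IN={}  OUT={}
  B7:  IN={}  OUT={}
  B8:  IN={}  OUT={}
  B9:  IN={}  OUT={}

Merge at B4: IN[B4] = OUT[B3] = {e-d}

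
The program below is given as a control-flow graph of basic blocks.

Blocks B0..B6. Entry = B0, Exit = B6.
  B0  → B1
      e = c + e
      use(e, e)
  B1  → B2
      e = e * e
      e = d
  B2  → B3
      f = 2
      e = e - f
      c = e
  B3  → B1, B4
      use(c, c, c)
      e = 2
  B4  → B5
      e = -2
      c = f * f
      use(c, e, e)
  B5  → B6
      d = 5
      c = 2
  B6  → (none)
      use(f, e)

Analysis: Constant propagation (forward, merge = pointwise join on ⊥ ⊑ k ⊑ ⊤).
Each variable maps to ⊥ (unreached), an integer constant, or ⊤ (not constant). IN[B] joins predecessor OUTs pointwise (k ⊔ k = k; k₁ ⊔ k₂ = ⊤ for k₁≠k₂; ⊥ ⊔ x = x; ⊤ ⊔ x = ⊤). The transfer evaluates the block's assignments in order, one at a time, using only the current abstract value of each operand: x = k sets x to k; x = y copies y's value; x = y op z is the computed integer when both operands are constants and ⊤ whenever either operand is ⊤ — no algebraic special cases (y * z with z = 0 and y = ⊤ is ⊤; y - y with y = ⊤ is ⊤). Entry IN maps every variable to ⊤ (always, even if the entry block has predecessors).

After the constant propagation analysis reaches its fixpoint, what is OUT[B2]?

Converged values:
  B0:   IN=(all ⊤)   OUT=(all ⊤)
  B1:   IN=(all ⊤)   OUT=(all ⊤)
  B2:   IN=(all ⊤)   OUT={f:2; rest ⊤}
  B3:   IN={f:2; rest ⊤}   OUT={e:2, f:2; rest ⊤}
  B4:   IN={e:2, f:2; rest ⊤}   OUT={c:4, e:-2, f:2; rest ⊤}
  B5:   IN={c:4, e:-2, f:2; rest ⊤}   OUT={c:2, d:5, e:-2, f:2; rest ⊤}
  B6:   IN={c:2, d:5, e:-2, f:2; rest ⊤}   OUT={c:2, d:5, e:-2, f:2; rest ⊤}

Merge at B2: IN[B2] = OUT[B1] = {a: ⊤, b: ⊤, c: ⊤, d: ⊤, e: ⊤, f: ⊤}
Applying B2's transfer function to that IN value gives OUT[B2] (row B2 above).

Answer: {a: ⊤, b: ⊤, c: ⊤, d: ⊤, e: ⊤, f: 2}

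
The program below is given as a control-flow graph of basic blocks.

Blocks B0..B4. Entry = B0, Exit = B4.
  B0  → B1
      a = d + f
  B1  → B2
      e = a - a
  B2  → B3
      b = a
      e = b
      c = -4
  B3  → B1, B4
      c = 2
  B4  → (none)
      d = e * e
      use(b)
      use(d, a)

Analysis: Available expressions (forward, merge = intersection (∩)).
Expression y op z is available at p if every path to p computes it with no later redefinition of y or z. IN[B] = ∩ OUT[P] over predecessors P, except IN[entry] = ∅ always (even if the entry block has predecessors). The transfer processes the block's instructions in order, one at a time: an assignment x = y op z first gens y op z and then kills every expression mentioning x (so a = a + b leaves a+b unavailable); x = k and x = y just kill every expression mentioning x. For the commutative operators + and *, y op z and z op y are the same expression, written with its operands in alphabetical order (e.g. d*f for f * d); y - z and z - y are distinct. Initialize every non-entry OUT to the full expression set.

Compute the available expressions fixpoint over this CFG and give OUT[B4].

Answer: {a-a, e*e}

Working:
Converged values:
  B0: | IN={} | OUT={d+f}
  B1: | IN={d+f} | OUT={a-a, d+f}
  B2: | IN={a-a, d+f} | OUT={a-a, d+f}
  B3: | IN={a-a, d+f} | OUT={a-a, d+f}
  B4: | IN={a-a, d+f} | OUT={a-a, e*e}

Merge at B4: IN[B4] = OUT[B3] = {a-a, d+f}
Applying B4's transfer function to that IN value gives OUT[B4] (row B4 above).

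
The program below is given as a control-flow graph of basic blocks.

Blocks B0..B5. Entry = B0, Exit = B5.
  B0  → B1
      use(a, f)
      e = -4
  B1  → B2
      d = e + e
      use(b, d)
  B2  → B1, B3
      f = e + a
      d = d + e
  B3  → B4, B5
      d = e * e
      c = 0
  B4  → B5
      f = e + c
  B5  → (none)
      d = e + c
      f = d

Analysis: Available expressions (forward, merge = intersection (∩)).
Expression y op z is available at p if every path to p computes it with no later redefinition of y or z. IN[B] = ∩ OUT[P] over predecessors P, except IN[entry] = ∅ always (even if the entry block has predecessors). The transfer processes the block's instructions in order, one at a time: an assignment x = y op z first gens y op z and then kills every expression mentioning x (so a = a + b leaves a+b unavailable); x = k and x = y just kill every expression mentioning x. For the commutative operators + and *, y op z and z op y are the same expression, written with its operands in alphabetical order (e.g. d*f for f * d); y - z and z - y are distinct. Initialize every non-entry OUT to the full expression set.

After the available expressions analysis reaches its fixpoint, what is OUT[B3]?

Converged values:
  B0:  IN={}  OUT={}
  B1:  IN={}  OUT={e+e}
  B2:  IN={e+e}  OUT={a+e, e+e}
  B3:  IN={a+e, e+e}  OUT={a+e, e*e, e+e}
  B4:  IN={a+e, e*e, e+e}  OUT={a+e, c+e, e*e, e+e}
  B5:  IN={a+e, e*e, e+e}  OUT={a+e, c+e, e*e, e+e}

Merge at B3: IN[B3] = OUT[B2] = {a+e, e+e}
Applying B3's transfer function to that IN value gives OUT[B3] (row B3 above).

Answer: {a+e, e*e, e+e}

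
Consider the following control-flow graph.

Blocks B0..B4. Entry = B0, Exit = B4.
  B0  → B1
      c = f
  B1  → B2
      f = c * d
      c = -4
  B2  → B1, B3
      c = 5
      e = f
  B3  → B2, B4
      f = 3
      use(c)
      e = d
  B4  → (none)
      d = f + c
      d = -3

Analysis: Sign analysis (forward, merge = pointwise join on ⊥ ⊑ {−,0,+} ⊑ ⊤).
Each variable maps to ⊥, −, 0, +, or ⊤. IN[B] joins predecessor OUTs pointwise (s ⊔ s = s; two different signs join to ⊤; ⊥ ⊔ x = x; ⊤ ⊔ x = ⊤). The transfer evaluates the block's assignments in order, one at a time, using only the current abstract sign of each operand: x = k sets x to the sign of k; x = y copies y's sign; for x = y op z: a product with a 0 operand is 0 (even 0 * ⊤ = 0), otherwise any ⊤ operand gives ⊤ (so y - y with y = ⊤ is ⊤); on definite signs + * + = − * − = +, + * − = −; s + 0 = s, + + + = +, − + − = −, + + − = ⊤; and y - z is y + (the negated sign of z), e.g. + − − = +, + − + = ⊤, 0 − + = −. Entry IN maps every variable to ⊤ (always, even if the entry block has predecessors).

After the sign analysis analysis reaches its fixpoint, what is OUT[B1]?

Fixpoint table:
  B0: | IN=(all ⊤) | OUT=(all ⊤)
  B1: | IN=(all ⊤) | OUT={c:-; rest ⊤}
  B2: | IN=(all ⊤) | OUT={c:+; rest ⊤}
  B3: | IN={c:+; rest ⊤} | OUT={c:+, f:+; rest ⊤}
  B4: | IN={c:+, f:+; rest ⊤} | OUT={c:+, d:-, f:+; rest ⊤}

Merge at B1: IN[B1] = OUT[B0] ⊔ OUT[B2] = {a: ⊤, b: ⊤, c: ⊤, d: ⊤, e: ⊤, f: ⊤}
Applying B1's transfer function to that IN value gives OUT[B1] (row B1 above).

Answer: {a: ⊤, b: ⊤, c: -, d: ⊤, e: ⊤, f: ⊤}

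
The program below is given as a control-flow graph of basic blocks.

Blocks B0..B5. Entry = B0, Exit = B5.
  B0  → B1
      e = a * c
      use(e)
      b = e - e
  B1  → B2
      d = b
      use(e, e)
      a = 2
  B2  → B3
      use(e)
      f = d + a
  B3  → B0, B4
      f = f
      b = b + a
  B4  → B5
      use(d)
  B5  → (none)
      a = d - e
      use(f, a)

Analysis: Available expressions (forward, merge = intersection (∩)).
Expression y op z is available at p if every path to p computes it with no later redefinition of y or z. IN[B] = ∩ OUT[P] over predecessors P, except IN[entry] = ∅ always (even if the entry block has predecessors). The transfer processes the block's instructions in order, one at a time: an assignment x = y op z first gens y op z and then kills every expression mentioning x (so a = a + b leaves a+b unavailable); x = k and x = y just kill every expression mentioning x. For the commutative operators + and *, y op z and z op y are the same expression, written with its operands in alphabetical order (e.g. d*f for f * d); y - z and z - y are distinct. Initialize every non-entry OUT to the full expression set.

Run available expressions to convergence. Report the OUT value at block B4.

Answer: {a+d, e-e}

Trace:
Converged values:
  B0:   IN={}   OUT={a*c, e-e}
  B1:   IN={a*c, e-e}   OUT={e-e}
  B2:   IN={e-e}   OUT={a+d, e-e}
  B3:   IN={a+d, e-e}   OUT={a+d, e-e}
  B4:   IN={a+d, e-e}   OUT={a+d, e-e}
  B5:   IN={a+d, e-e}   OUT={d-e, e-e}

Merge at B4: IN[B4] = OUT[B3] = {a+d, e-e}
Applying B4's transfer function to that IN value gives OUT[B4] (row B4 above).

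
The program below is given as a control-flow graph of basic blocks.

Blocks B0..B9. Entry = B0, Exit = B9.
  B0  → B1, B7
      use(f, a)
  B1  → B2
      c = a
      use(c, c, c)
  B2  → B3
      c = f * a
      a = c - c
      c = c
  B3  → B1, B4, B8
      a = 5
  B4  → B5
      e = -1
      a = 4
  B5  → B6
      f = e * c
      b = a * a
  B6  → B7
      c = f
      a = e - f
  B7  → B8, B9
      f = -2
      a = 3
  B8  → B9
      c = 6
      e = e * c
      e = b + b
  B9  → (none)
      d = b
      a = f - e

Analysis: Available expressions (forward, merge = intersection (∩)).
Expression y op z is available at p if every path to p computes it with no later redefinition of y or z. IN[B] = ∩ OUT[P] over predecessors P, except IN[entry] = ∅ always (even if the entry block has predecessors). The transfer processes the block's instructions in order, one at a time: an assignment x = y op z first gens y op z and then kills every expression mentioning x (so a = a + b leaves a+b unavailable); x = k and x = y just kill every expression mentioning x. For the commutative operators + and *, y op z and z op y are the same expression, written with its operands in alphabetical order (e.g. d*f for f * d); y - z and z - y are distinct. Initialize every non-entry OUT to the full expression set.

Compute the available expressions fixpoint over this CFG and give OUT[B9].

Fixpoint table:
  B0: | IN={} | OUT={}
  B1: | IN={} | OUT={}
  B2: | IN={} | OUT={}
  B3: | IN={} | OUT={}
  B4: | IN={} | OUT={}
  B5: | IN={} | OUT={a*a, c*e}
  B6: | IN={a*a, c*e} | OUT={e-f}
  B7: | IN={} | OUT={}
  B8: | IN={} | OUT={b+b}
  B9: | IN={} | OUT={f-e}

Merge at B9: IN[B9] = OUT[B7] ∩ OUT[B8] = {}
Applying B9's transfer function to that IN value gives OUT[B9] (row B9 above).

Answer: {f-e}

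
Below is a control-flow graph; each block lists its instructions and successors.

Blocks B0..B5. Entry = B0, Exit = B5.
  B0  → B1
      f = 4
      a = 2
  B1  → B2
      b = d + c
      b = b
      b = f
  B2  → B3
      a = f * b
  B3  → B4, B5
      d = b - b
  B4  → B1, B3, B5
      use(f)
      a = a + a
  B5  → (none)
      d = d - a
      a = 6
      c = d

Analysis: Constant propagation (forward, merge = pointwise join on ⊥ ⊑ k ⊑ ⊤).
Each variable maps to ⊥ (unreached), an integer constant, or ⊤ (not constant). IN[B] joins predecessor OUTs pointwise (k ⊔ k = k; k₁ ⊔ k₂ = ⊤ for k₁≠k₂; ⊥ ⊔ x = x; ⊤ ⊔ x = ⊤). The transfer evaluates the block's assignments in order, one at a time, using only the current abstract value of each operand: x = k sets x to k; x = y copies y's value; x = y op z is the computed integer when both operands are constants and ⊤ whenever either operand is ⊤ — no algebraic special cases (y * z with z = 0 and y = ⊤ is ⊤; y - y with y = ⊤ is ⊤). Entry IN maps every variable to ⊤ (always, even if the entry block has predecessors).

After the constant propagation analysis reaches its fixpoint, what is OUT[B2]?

Answer: {a: 16, b: 4, c: ⊤, d: ⊤, e: ⊤, f: 4}

Working:
Per-block solution:
  B0:   IN=(all ⊤)   OUT={a:2, f:4; rest ⊤}
  B1:   IN={f:4; rest ⊤}   OUT={b:4, f:4; rest ⊤}
  B2:   IN={b:4, f:4; rest ⊤}   OUT={a:16, b:4, f:4; rest ⊤}
  B3:   IN={b:4, f:4; rest ⊤}   OUT={b:4, d:0, f:4; rest ⊤}
  B4:   IN={b:4, d:0, f:4; rest ⊤}   OUT={b:4, d:0, f:4; rest ⊤}
  B5:   IN={b:4, d:0, f:4; rest ⊤}   OUT={a:6, b:4, f:4; rest ⊤}

Merge at B2: IN[B2] = OUT[B1] = {a: ⊤, b: 4, c: ⊤, d: ⊤, e: ⊤, f: 4}
Applying B2's transfer function to that IN value gives OUT[B2] (row B2 above).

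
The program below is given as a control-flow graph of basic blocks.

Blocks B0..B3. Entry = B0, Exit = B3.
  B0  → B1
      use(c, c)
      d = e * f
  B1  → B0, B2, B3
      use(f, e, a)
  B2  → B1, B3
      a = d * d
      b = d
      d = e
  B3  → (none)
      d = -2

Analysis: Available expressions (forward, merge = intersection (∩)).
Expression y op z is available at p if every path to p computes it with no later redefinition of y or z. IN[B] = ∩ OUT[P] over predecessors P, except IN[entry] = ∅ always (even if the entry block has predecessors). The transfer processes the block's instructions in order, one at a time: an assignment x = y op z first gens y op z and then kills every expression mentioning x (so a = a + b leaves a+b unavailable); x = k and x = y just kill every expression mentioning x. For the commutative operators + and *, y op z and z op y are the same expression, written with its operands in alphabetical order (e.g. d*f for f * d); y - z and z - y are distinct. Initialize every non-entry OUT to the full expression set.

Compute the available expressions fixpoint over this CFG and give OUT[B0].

Answer: {e*f}

Derivation:
Converged values:
  B0:   IN={}   OUT={e*f}
  B1:   IN={e*f}   OUT={e*f}
  B2:   IN={e*f}   OUT={e*f}
  B3:   IN={e*f}   OUT={e*f}

Merge at B0 (entry node, so the boundary value {} is joined with the incoming edge(s)): IN[B0] = {} ∩ OUT[B1] = {}
Applying B0's transfer function to that IN value gives OUT[B0] (row B0 above).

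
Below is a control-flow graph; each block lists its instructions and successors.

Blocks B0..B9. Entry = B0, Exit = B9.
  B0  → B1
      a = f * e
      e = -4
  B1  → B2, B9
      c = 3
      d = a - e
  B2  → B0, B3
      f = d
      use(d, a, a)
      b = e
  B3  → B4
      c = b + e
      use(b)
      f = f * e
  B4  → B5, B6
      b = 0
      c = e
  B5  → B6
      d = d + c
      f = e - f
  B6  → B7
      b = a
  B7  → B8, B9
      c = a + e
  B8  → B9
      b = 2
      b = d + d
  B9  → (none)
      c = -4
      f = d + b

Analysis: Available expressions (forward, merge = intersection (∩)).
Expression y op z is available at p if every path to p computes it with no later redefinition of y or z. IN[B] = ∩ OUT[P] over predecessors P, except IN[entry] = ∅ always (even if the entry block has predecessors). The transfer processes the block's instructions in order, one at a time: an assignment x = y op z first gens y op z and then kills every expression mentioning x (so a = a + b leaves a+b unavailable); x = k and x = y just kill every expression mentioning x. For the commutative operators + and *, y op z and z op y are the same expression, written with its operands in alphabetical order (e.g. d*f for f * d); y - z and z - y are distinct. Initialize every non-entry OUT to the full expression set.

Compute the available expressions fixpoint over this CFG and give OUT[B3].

Answer: {a-e, b+e}

Working:
Converged values:
  B0:  IN={}  OUT={}
  B1:  IN={}  OUT={a-e}
  B2:  IN={a-e}  OUT={a-e}
  B3:  IN={a-e}  OUT={a-e, b+e}
  B4:  IN={a-e, b+e}  OUT={a-e}
  B5:  IN={a-e}  OUT={a-e}
  B6:  IN={a-e}  OUT={a-e}
  B7:  IN={a-e}  OUT={a+e, a-e}
  B8:  IN={a+e, a-e}  OUT={a+e, a-e, d+d}
  B9:  IN={a-e}  OUT={a-e, b+d}

Merge at B3: IN[B3] = OUT[B2] = {a-e}
Applying B3's transfer function to that IN value gives OUT[B3] (row B3 above).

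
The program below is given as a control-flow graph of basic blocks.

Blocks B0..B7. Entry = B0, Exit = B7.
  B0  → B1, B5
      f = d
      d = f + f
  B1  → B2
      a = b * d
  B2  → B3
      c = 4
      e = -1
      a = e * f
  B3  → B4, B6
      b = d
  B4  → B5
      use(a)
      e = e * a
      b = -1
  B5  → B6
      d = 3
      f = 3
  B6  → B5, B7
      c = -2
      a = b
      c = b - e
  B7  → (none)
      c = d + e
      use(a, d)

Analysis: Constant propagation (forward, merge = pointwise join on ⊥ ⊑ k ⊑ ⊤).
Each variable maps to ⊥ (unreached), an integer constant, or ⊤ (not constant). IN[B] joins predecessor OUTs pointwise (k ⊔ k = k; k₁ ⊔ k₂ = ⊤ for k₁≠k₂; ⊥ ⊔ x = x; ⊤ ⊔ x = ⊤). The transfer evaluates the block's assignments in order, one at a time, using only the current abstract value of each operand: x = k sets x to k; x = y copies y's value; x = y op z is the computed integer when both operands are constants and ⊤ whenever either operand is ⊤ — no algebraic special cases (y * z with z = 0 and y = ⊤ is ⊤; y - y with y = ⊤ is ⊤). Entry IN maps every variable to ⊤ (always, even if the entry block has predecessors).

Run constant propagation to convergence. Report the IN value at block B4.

Answer: {a: ⊤, b: ⊤, c: 4, d: ⊤, e: -1, f: ⊤}

Derivation:
Fixpoint table:
  B0:  IN=(all ⊤)  OUT=(all ⊤)
  B1:  IN=(all ⊤)  OUT=(all ⊤)
  B2:  IN=(all ⊤)  OUT={c:4, e:-1; rest ⊤}
  B3:  IN={c:4, e:-1; rest ⊤}  OUT={c:4, e:-1; rest ⊤}
  B4:  IN={c:4, e:-1; rest ⊤}  OUT={b:-1, c:4; rest ⊤}
  B5:  IN=(all ⊤)  OUT={d:3, f:3; rest ⊤}
  B6:  IN=(all ⊤)  OUT=(all ⊤)
  B7:  IN=(all ⊤)  OUT=(all ⊤)

Merge at B4: IN[B4] = OUT[B3] = {a: ⊤, b: ⊤, c: 4, d: ⊤, e: -1, f: ⊤}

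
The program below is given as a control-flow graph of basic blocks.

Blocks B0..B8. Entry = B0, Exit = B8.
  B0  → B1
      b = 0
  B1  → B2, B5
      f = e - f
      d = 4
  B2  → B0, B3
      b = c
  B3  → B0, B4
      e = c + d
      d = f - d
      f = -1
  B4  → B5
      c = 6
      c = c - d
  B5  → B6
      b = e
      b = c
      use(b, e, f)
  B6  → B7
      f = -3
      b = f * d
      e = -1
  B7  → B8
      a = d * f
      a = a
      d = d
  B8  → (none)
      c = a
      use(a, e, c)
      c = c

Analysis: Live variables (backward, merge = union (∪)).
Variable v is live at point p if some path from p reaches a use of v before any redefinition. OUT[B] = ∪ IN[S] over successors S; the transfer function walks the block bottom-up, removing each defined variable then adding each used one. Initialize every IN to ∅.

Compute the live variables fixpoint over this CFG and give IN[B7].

Per-block solution:
  B0:   IN={c, e, f}   OUT={c, e, f}
  B1:   IN={c, e, f}   OUT={c, d, e, f}
  B2:   IN={c, d, e, f}   OUT={c, d, e, f}
  B3:   IN={c, d, f}   OUT={c, d, e, f}
  B4:   IN={d, e, f}   OUT={c, d, e, f}
  B5:   IN={c, d, e, f}   OUT={d}
  B6:   IN={d}   OUT={d, e, f}
  B7:   IN={d, e, f}   OUT={a, e}
  B8:   IN={a, e}   OUT={}

Merge at B7: OUT[B7] = IN[B8] = {a, e}
Applying B7's transfer function to that OUT value gives IN[B7] (row B7 above).

Answer: {d, e, f}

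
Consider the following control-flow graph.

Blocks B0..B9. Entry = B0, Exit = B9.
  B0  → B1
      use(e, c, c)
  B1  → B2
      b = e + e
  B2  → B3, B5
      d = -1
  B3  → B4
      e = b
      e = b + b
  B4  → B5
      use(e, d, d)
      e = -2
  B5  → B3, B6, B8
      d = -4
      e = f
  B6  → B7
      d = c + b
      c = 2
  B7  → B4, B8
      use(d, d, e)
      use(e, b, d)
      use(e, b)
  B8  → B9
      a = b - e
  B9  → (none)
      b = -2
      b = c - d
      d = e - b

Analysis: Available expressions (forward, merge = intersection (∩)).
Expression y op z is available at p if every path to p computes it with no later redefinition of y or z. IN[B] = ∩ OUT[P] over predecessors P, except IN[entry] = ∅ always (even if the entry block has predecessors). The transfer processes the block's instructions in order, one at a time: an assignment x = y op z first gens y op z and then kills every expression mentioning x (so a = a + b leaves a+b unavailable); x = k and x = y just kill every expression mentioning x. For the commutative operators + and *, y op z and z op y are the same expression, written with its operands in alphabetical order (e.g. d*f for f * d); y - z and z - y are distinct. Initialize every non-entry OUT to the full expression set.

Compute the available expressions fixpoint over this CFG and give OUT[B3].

Answer: {b+b}

Working:
Per-block solution:
  B0:   IN={}   OUT={}
  B1:   IN={}   OUT={e+e}
  B2:   IN={e+e}   OUT={e+e}
  B3:   IN={}   OUT={b+b}
  B4:   IN={}   OUT={}
  B5:   IN={}   OUT={}
  B6:   IN={}   OUT={}
  B7:   IN={}   OUT={}
  B8:   IN={}   OUT={b-e}
  B9:   IN={b-e}   OUT={e-b}

Merge at B3: IN[B3] = OUT[B2] ∩ OUT[B5] = {}
Applying B3's transfer function to that IN value gives OUT[B3] (row B3 above).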